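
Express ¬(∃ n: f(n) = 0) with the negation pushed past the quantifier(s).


¬(∀ x: φ) = ∃ x: ¬φ, and ¬(∃ x: φ) = ∀ x: ¬φ.
Apply to the existential statement.

∀ n: ¬(f(n) = 0)


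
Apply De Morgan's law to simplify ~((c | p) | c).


De Morgan: the negation of a disjunction is the conjunction of the negations.
Distribute ~ across |, flipping it to &, and negate each literal.

((~c) & (~p)) & (~c)


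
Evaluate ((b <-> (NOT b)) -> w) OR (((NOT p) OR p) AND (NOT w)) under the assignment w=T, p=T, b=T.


Substitute w=T, p=T, b=T:
NOT b = F
b <-> (NOT b) = T <-> F = F
(b <-> (NOT b)) -> w = F -> T = T
NOT p = F
(NOT p) OR p = F OR T = T
NOT w = F
((NOT p) OR p) AND (NOT w) = T AND F = F
((b <-> (NOT b)) -> w) OR (((NOT p) OR p) AND (NOT w)) = T OR F = T

T


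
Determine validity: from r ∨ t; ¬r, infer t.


This matches the form of disjunctive syllogism: the conclusion follows in every model of the premises.

Valid.


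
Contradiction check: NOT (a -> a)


Truth table over {a}:
a | φ
-----
F | F
T | F
Every row is false.

Yes, it is a contradiction.


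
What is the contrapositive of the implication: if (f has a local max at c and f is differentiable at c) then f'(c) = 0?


The contrapositive of (P → Q) is (¬Q → ¬P); it is logically equivalent to the original.
Here P = '(f has a local max at c and f is differentiable at c)' and Q = 'f'(c) = 0'.

If not (f'(c) = 0), then not ((f has a local max at c and f is differentiable at c)).


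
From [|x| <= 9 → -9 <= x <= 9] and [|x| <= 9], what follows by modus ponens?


Modus ponens: from (P → Q) and P, infer Q.
P = '|x| <= 9' is asserted, and P → Q holds, so Q follows.

-9 <= x <= 9.


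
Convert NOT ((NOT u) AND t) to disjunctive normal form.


Step 1: Apply De Morgan: ¬((¬u) ∧ t) = ¬(¬u) ∨ ¬t.
Step 2: Eliminate any double negations (¬¬X = X).

u OR (NOT t)


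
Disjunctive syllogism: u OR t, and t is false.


Disjunctive syllogism: from (P ∨ Q) and ¬P, infer Q.
One disjunct, 't', is ruled out; the other must hold.

u


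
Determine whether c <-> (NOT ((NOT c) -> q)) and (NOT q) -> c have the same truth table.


Compare truth tables:
c | q | φ | ψ
-------------
F | F | F | F
T | F | F | T
F | T | T | T
T | T | F | T
They differ at row 2 (c=T, q=F): φ=F but ψ=T.

No, they are not logically equivalent.


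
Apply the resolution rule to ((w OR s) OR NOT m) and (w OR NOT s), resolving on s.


The clauses contain complementary literals s and NOTs.
Resolution eliminates this pair and disjoins the remaining literals (merging duplicates).

(NOT m OR w)


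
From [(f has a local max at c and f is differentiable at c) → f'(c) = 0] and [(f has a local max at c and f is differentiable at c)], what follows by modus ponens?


Modus ponens: from (P → Q) and P, infer Q.
P = '(f has a local max at c and f is differentiable at c)' is asserted, and P → Q holds, so Q follows.

f'(c) = 0.


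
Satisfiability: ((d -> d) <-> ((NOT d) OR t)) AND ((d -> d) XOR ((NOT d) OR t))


Check all 4 assignments over {d, t}:
d | t | φ
---------
F | F | F
T | F | F
F | T | F
T | T | F
No assignment makes the formula true.

Unsatisfiable.


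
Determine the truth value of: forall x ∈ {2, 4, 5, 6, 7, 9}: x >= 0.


Evaluate the predicate on each element: 2:True, 4:True, 5:True, 6:True, 7:True, 9:True.
Every element satisfies the predicate.

True


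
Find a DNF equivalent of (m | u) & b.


Step 1: Distribute ∧ over ∨: (m ∨ u) ∧ b = (m ∧ b) ∨ (u ∧ b).

(m & b) | (u & b)


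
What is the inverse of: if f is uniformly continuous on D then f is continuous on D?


The inverse of (P → Q) is (¬P → ¬Q). It is equivalent to the converse, not to the original.
Here P = 'f is uniformly continuous on D' and Q = 'f is continuous on D'.

If not (f is uniformly continuous on D), then not (f is continuous on D).


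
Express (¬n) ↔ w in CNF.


Step 1: Rewrite (¬n) ↔ w as ((¬n) → w) ∧ (w → (¬n)).
Step 2: Rewrite each implication as a disjunction.
Step 3: Eliminate any double negations (¬¬X = X).

(n ∨ w) ∧ ((¬w) ∨ (¬n))


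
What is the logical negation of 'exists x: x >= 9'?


¬(forall x: φ) = exists x: ¬φ, and ¬(exists x: φ) = forall x: ¬φ.
Apply to the existential statement.

forall x: ~(x >= 9)


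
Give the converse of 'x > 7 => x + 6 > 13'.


The converse of (P → Q) is (Q → P). It is not in general equivalent to the original.
Here P = 'x > 7' and Q = 'x + 6 > 13'.

If x + 6 > 13, then x > 7.


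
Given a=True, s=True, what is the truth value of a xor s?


Exclusive or is true when exactly one operand is true.
Substitute: a=True, s=True.
True xor True evaluates to False.

False


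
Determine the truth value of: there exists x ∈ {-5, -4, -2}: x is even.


Evaluate the predicate on each element: -5:F, -4:T, -2:T.
Witness x = -4 satisfies the predicate.

T


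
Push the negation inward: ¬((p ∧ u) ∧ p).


De Morgan: the negation of a conjunction is the disjunction of the negations.
Distribute ¬ across ∧, flipping it to ∨, and negate each literal.

((¬p) ∨ (¬u)) ∨ (¬p)


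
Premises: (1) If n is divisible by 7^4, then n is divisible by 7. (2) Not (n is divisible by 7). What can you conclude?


Modus tollens: from (P → Q) and ¬Q, infer ¬P.
Q = 'n is divisible by 7' is denied; since P → Q, P must also fail.

Not (n is divisible by 7^4).


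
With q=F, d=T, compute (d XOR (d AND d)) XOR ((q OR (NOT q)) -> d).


Substitute q=F, d=T:
d AND d = T AND T = T
d XOR (d AND d) = T XOR T = F
NOT q = T
q OR (NOT q) = F OR T = T
(q OR (NOT q)) -> d = T -> T = T
(d XOR (d AND d)) XOR ((q OR (NOT q)) -> d) = F XOR T = T

T


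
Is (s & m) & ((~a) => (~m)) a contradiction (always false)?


Truth table over {a, m, s}:
a | m | s | φ
-------------
False | False | False | False
True | False | False | False
False | True | False | False
True | True | False | False
False | False | True | False
True | False | True | False
False | True | True | False
True | True | True | True
Satisfying assignment at row 8: a=True, m=True, s=True gives True.

No, it is not a contradiction.


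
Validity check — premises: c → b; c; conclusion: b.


This matches the form of modus ponens: the conclusion follows in every model of the premises.

Valid.


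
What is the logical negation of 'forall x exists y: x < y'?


Negation flips each quantifier (∀↔∃) and negates the inner predicate.
¬(forall x exists y: φ) = exists x forall y: ¬φ.

exists x forall y: ~(x < y)


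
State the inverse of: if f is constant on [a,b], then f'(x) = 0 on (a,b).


The inverse of (P → Q) is (¬P → ¬Q). It is equivalent to the converse, not to the original.
Here P = 'f is constant on [a,b]' and Q = 'f'(x) = 0 on (a,b)'.

If not (f is constant on [a,b]), then not (f'(x) = 0 on (a,b)).


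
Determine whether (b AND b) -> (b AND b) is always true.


Build the truth table over {b}:
b | φ
-----
F | T
T | T
Every row evaluates to true.

Yes, it is a tautology.


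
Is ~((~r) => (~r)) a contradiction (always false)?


Truth table over {r}:
r | φ
-----
False | False
True | False
Every row is false.

Yes, it is a contradiction.


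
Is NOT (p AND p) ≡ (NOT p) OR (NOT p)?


Compare truth tables:
p | φ | ψ
---------
F | T | T
T | F | F
The columns φ and ψ agree on every row.

Yes, they are logically equivalent.


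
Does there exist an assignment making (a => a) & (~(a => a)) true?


Check all 2 assignments over {a}:
a | φ
-----
False | False
True | False
No assignment makes the formula true.

Unsatisfiable.


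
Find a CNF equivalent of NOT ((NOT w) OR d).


Step 1: Apply De Morgan: ¬((¬w) ∨ d) = ¬(¬w) ∧ ¬d.
Step 2: Eliminate any double negations (¬¬X = X).

w AND (NOT d)


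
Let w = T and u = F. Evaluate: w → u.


Implication is false only when antecedent is true and consequent is false.
Substitute: w=T, u=F.
T → F evaluates to F.

F


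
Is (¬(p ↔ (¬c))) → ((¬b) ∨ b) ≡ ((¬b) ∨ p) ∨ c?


Compare truth tables:
b | c | p | φ | ψ
-----------------
F | F | F | T | T
T | F | F | T | F
F | T | F | T | T
T | T | F | T | T
F | F | T | T | T
T | F | T | T | T
F | T | T | T | T
T | T | T | T | T
They differ at row 2 (b=T, c=F, p=F): φ=T but ψ=F.

No, they are not logically equivalent.


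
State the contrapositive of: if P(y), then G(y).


The contrapositive of (P → Q) is (¬Q → ¬P); it is logically equivalent to the original.
Here P = 'P(y)' and Q = 'G(y)'.

If not (G(y)), then not (P(y)).


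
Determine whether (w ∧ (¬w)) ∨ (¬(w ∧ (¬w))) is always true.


Build the truth table over {w}:
w | φ
-----
F | T
T | T
Every row evaluates to true.

Yes, it is a tautology.


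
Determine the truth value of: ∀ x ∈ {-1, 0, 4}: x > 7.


Evaluate the predicate on each element: -1:F, 0:F, 4:F.
Counterexample x = -1 fails the predicate.

F


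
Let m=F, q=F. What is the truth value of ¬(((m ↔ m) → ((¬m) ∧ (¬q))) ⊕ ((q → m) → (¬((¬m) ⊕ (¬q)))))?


Substitute m=F, q=F:
… (earlier sub-steps elided)
(¬m) ∧ (¬q) = T ∧ T = T
(m ↔ m) → ((¬m) ∧ (¬q)) = T → T = T
q → m = F → F = T
¬m = T
¬q = T
(¬m) ⊕ (¬q) = T ⊕ T = F
¬((¬m) ⊕ (¬q)) = T
(q → m) → (¬((¬m) ⊕ (¬q))) = T → T = T
((m ↔ m) → ((¬m) ∧ (¬q))) ⊕ ((q → m) → (¬((¬m) ⊕ (¬q)))) = T ⊕ T = F
¬(((m ↔ m) → ((¬m) ∧ (¬q))) ⊕ ((q → m) → (¬((¬m) ⊕ (¬q))))) = T

T


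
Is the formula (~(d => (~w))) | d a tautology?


Build the truth table over {d, w}:
d | w | φ
---------
False | False | False
True | False | True
False | True | False
True | True | True
Counterexample at row 1: with d=False, w=False, the formula is False.

No, it is not a tautology.


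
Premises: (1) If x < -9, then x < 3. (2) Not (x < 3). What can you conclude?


Modus tollens: from (P → Q) and ¬Q, infer ¬P.
Q = 'x < 3' is denied; since P → Q, P must also fail.

Not (x < -9).


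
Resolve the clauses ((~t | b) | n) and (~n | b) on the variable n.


The clauses contain complementary literals n and ~n.
Resolution eliminates this pair and disjoins the remaining literals (merging duplicates).

(b | ~t)


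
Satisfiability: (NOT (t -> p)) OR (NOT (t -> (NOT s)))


Search for a satisfying assignment over {p, s, t}.
Try p=F, s=F, t=T: the formula evaluates to T.
A satisfying assignment exists.

Satisfiable.


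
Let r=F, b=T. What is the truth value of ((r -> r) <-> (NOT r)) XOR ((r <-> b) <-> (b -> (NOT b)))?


Substitute r=F, b=T:
r -> r = F -> F = T
NOT r = T
(r -> r) <-> (NOT r) = T <-> T = T
r <-> b = F <-> T = F
NOT b = F
b -> (NOT b) = T -> F = F
(r <-> b) <-> (b -> (NOT b)) = F <-> F = T
((r -> r) <-> (NOT r)) XOR ((r <-> b) <-> (b -> (NOT b))) = T XOR T = F

F


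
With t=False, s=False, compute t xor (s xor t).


Substitute t=False, s=False:
s xor t = False xor False = False
t xor (s xor t) = False xor False = False

False


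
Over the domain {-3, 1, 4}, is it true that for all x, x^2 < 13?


Evaluate the predicate on each element: -3:T, 1:T, 4:F.
Counterexample x = 4 fails the predicate.

F


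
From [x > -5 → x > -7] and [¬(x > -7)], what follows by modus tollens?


Modus tollens: from (P → Q) and ¬Q, infer ¬P.
Q = 'x > -7' is denied; since P → Q, P must also fail.

Not (x > -5).


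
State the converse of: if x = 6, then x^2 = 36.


The converse of (P → Q) is (Q → P). It is not in general equivalent to the original.
Here P = 'x = 6' and Q = 'x^2 = 36'.

If x^2 = 36, then x = 6.


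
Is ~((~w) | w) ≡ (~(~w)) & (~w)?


Compare truth tables:
w | φ | ψ
---------
False | False | False
True | False | False
The columns φ and ψ agree on every row.

Yes, they are logically equivalent.


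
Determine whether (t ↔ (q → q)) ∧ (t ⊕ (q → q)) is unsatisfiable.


Truth table over {q, t}:
q | t | φ
---------
F | F | F
T | F | F
F | T | F
T | T | F
Every row is false.

Yes, it is a contradiction.


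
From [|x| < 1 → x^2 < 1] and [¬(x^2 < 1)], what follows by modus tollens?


Modus tollens: from (P → Q) and ¬Q, infer ¬P.
Q = 'x^2 < 1' is denied; since P → Q, P must also fail.

Not (|x| < 1).


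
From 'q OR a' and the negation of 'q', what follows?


Disjunctive syllogism: from (P ∨ Q) and ¬P, infer Q.
One disjunct, 'q', is ruled out; the other must hold.

a


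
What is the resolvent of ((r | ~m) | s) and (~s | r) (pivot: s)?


The clauses contain complementary literals s and ~s.
Resolution eliminates this pair and disjoins the remaining literals (merging duplicates).

(r | ~m)


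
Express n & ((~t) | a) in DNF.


Step 1: Distribute ∧ over ∨: n ∧ ((¬t) ∨ a) = (n ∧ (¬t)) ∨ (n ∧ a).

(n & (~t)) | (n & a)


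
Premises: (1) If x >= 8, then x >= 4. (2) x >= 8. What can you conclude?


Modus ponens: from (P → Q) and P, infer Q.
P = 'x >= 8' is asserted, and P → Q holds, so Q follows.

x >= 4.


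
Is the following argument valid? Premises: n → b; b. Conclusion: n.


This is affirming the consequent (fallacy). There exist truth assignments where the premises are all true but the conclusion is false.

Invalid.


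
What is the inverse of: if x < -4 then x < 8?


The inverse of (P → Q) is (¬P → ¬Q). It is equivalent to the converse, not to the original.
Here P = 'x < -4' and Q = 'x < 8'.

If not (x < -4), then not (x < 8).


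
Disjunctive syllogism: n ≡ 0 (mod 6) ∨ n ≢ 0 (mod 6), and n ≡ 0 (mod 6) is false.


Disjunctive syllogism: from (P ∨ Q) and ¬P, infer Q.
One disjunct, 'n ≡ 0 (mod 6)', is ruled out; the other must hold.

n ≢ 0 (mod 6)


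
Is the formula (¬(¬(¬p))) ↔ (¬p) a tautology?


Build the truth table over {p}:
p | φ
-----
F | T
T | T
Every row evaluates to true.

Yes, it is a tautology.


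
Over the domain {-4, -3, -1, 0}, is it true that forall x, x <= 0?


Evaluate the predicate on each element: -4:True, -3:True, -1:True, 0:True.
Every element satisfies the predicate.

True


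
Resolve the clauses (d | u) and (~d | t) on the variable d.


The clauses contain complementary literals d and ~d.
Resolution eliminates this pair and disjoins the remaining literals (merging duplicates).

(u | t)


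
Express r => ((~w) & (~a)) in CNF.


Step 1: Rewrite r → ((¬w) ∧ (¬a)) as ¬r ∨ ((¬w) ∧ (¬a)).
Step 2: Distribute ∨ over ∧.

((~r) | (~w)) & ((~r) | (~a))


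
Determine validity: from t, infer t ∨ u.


This matches the form of disjunction introduction: the conclusion follows in every model of the premises.

Valid.


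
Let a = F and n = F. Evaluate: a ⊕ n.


Exclusive or is true when exactly one operand is true.
Substitute: a=F, n=F.
F ⊕ F evaluates to F.

F


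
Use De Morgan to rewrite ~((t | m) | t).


De Morgan: the negation of a disjunction is the conjunction of the negations.
Distribute ~ across |, flipping it to &, and negate each literal.

((~t) & (~m)) & (~t)


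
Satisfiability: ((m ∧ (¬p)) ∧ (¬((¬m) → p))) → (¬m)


Search for a satisfying assignment over {m, p}.
Try m=F, p=F: the formula evaluates to T.
A satisfying assignment exists.

Satisfiable.


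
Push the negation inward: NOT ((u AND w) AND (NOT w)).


De Morgan: the negation of a conjunction is the disjunction of the negations.
Distribute NOT across AND, flipping it to OR, and negate each literal.

((NOT u) OR (NOT w)) OR w


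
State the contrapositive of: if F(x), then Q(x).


The contrapositive of (P → Q) is (¬Q → ¬P); it is logically equivalent to the original.
Here P = 'F(x)' and Q = 'Q(x)'.

If not (Q(x)), then not (F(x)).


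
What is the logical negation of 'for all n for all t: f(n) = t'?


Negation flips each quantifier (∀↔∃) and negates the inner predicate.
¬(for all n for all t: φ) = there exists n there exists t: ¬φ.

there exists n there exists t: NOT(f(n) = t)


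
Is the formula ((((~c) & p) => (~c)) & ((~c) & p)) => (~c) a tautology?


Build the truth table over {c, p}:
c | p | φ
---------
False | False | True
True | False | True
False | True | True
True | True | True
Every row evaluates to true.

Yes, it is a tautology.


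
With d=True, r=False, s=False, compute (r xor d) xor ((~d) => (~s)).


Substitute d=True, r=False, s=False:
r xor d = False xor True = True
~d = False
~s = True
(~d) => (~s) = False => True = True
(r xor d) xor ((~d) => (~s)) = True xor True = False

False


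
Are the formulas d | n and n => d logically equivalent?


Compare truth tables:
d | n | φ | ψ
-------------
False | False | False | True
True | False | True | True
False | True | True | False
True | True | True | True
They differ at row 1 (d=False, n=False): φ=False but ψ=True.

No, they are not logically equivalent.


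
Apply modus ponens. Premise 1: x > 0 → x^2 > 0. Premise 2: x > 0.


Modus ponens: from (P → Q) and P, infer Q.
P = 'x > 0' is asserted, and P → Q holds, so Q follows.

x^2 > 0.


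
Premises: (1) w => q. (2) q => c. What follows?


Hypothetical syllogism: from (P → Q) and (Q → R), infer (P → R).
Chain the two implications through the shared middle term 'q'.

w => c


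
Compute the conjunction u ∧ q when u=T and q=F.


Conjunction is true only when both operands are true.
Substitute: u=T, q=F.
T ∧ F evaluates to F.

F


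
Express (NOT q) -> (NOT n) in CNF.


Step 1: Rewrite (¬q) → (¬n) as ¬(¬q) ∨ (¬n).
Step 2: Eliminate any double negations (¬¬X = X).

q OR (NOT n)


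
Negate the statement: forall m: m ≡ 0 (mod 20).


¬(forall x: φ) = exists x: ¬φ, and ¬(exists x: φ) = forall x: ¬φ.
Apply to the universal statement.

exists m: ~(m ≡ 0 (mod 20))


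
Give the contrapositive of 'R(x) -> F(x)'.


The contrapositive of (P → Q) is (¬Q → ¬P); it is logically equivalent to the original.
Here P = 'R(x)' and Q = 'F(x)'.

If not (F(x)), then not (R(x)).


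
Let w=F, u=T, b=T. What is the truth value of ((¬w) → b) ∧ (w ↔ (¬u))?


Substitute w=F, u=T, b=T:
¬w = T
(¬w) → b = T → T = T
¬u = F
w ↔ (¬u) = F ↔ F = T
((¬w) → b) ∧ (w ↔ (¬u)) = T ∧ T = T

T


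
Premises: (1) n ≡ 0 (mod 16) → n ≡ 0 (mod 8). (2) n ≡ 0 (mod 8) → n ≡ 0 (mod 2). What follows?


Hypothetical syllogism: from (P → Q) and (Q → R), infer (P → R).
Chain the two implications through the shared middle term 'n ≡ 0 (mod 8)'.

n ≡ 0 (mod 16) → n ≡ 0 (mod 2)


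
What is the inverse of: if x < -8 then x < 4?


The inverse of (P → Q) is (¬P → ¬Q). It is equivalent to the converse, not to the original.
Here P = 'x < -8' and Q = 'x < 4'.

If not (x < -8), then not (x < 4).


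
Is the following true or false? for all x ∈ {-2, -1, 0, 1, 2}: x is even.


Evaluate the predicate on each element: -2:T, -1:F, 0:T, 1:F, 2:T.
Counterexample x = -1 fails the predicate.

F


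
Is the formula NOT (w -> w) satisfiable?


Check all 2 assignments over {w}:
w | φ
-----
F | F
T | F
No assignment makes the formula true.

Unsatisfiable.


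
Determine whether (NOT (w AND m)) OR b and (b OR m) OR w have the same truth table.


Compare truth tables:
b | m | w | φ | ψ
-----------------
F | F | F | T | F
T | F | F | T | T
F | T | F | T | T
T | T | F | T | T
F | F | T | T | T
T | F | T | T | T
F | T | T | F | T
T | T | T | T | T
They differ at row 1 (b=F, m=F, w=F): φ=T but ψ=F.

No, they are not logically equivalent.


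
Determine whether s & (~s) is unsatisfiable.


Truth table over {s}:
s | φ
-----
False | False
True | False
Every row is false.

Yes, it is a contradiction.


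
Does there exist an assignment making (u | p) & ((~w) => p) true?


Search for a satisfying assignment over {p, u, w}.
Try p=True, u=False, w=False: the formula evaluates to True.
A satisfying assignment exists.

Satisfiable.


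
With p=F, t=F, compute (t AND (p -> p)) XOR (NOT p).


Substitute p=F, t=F:
p -> p = F -> F = T
t AND (p -> p) = F AND T = F
NOT p = T
(t AND (p -> p)) XOR (NOT p) = F XOR T = T

T


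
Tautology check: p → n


Build the truth table over {n, p}:
n | p | φ
---------
F | F | T
T | F | T
F | T | F
T | T | T
Counterexample at row 3: with n=F, p=T, the formula is F.

No, it is not a tautology.


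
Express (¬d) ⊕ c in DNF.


Step 1: (¬d) ⊕ c is true exactly when they disagree: ((¬d) ∧ ¬c) ∨ (¬(¬d) ∧ c).
Step 2: Eliminate any double negations (¬¬X = X).

((¬d) ∧ (¬c)) ∨ (d ∧ c)


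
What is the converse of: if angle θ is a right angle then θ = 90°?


The converse of (P → Q) is (Q → P). It is not in general equivalent to the original.
Here P = 'angle θ is a right angle' and Q = 'θ = 90°'.

If θ = 90°, then angle θ is a right angle.


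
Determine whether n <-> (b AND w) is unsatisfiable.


Truth table over {b, n, w}:
b | n | w | φ
-------------
F | F | F | T
T | F | F | T
F | T | F | F
T | T | F | F
F | F | T | T
T | F | T | F
F | T | T | F
T | T | T | T
Satisfying assignment at row 1: b=F, n=F, w=F gives T.

No, it is not a contradiction.


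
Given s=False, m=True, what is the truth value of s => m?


Implication is false only when antecedent is true and consequent is false.
Substitute: s=False, m=True.
False => True evaluates to True.

True


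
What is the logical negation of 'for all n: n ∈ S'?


¬(for all x: φ) = there exists x: ¬φ, and ¬(there exists x: φ) = for all x: ¬φ.
Apply to the universal statement.

there exists n: NOT(n ∈ S)


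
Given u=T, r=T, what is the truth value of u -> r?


Implication is false only when antecedent is true and consequent is false.
Substitute: u=T, r=T.
T -> T evaluates to T.

T


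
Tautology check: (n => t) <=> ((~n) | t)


Build the truth table over {n, t}:
n | t | φ
---------
False | False | True
True | False | True
False | True | True
True | True | True
Every row evaluates to true.

Yes, it is a tautology.


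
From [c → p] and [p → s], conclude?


Hypothetical syllogism: from (P → Q) and (Q → R), infer (P → R).
Chain the two implications through the shared middle term 'p'.

c → s


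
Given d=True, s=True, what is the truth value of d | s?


Disjunction is false only when both operands are false.
Substitute: d=True, s=True.
True | True evaluates to True.

True


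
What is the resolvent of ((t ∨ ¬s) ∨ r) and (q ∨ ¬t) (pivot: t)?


The clauses contain complementary literals t and ¬t.
Resolution eliminates this pair and disjoins the remaining literals (merging duplicates).

((¬s ∨ r) ∨ q)


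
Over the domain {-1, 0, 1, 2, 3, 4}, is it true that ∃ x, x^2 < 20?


Evaluate the predicate on each element: -1:T, 0:T, 1:T, 2:T, 3:T, 4:T.
Witness x = -1 satisfies the predicate.

T


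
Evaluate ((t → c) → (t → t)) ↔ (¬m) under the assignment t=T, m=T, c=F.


Substitute t=T, m=T, c=F:
t → c = T → F = F
t → t = T → T = T
(t → c) → (t → t) = F → T = T
¬m = F
((t → c) → (t → t)) ↔ (¬m) = T ↔ F = F

F


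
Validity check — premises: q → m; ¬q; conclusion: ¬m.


This is denying the antecedent (fallacy). There exist truth assignments where the premises are all true but the conclusion is false.

Invalid.


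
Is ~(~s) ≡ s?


Compare truth tables:
s | φ | ψ
---------
False | False | False
True | True | True
The columns φ and ψ agree on every row.

Yes, they are logically equivalent.


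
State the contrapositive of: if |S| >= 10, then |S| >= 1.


The contrapositive of (P → Q) is (¬Q → ¬P); it is logically equivalent to the original.
Here P = '|S| >= 10' and Q = '|S| >= 1'.

If not (|S| >= 1), then not (|S| >= 10).


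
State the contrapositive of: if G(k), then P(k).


The contrapositive of (P → Q) is (¬Q → ¬P); it is logically equivalent to the original.
Here P = 'G(k)' and Q = 'P(k)'.

If not (P(k)), then not (G(k)).


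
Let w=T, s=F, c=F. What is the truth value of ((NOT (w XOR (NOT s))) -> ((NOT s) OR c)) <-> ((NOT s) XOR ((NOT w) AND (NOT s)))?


Substitute w=T, s=F, c=F:
… (earlier sub-steps elided)
NOT (w XOR (NOT s)) = T
NOT s = T
(NOT s) OR c = T OR F = T
(NOT (w XOR (NOT s))) -> ((NOT s) OR c) = T -> T = T
NOT s = T
NOT w = F
NOT s = T
(NOT w) AND (NOT s) = F AND T = F
(NOT s) XOR ((NOT w) AND (NOT s)) = T XOR F = T
((NOT (w XOR (NOT s))) -> ((NOT s) OR c)) <-> ((NOT s) XOR ((NOT w) AND (NOT s))) = T <-> T = T

T


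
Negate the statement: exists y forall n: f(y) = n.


Negation flips each quantifier (∀↔∃) and negates the inner predicate.
¬(exists y forall n: φ) = forall y exists n: ¬φ.

forall y exists n: ~(f(y) = n)


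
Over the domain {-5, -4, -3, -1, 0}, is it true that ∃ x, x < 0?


Evaluate the predicate on each element: -5:T, -4:T, -3:T, -1:T, 0:F.
Witness x = -5 satisfies the predicate.

T


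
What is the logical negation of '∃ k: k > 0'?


¬(∀ x: φ) = ∃ x: ¬φ, and ¬(∃ x: φ) = ∀ x: ¬φ.
Apply to the existential statement.

∀ k: ¬(k > 0)


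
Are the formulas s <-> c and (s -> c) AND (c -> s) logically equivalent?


Compare truth tables:
c | s | φ | ψ
-------------
F | F | T | T
T | F | F | F
F | T | F | F
T | T | T | T
The columns φ and ψ agree on every row.

Yes, they are logically equivalent.


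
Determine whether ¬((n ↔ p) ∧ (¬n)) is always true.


Build the truth table over {n, p}:
n | p | φ
---------
F | F | F
T | F | T
F | T | T
T | T | T
Counterexample at row 1: with n=F, p=F, the formula is F.

No, it is not a tautology.


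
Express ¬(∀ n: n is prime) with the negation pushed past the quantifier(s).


¬(∀ x: φ) = ∃ x: ¬φ, and ¬(∃ x: φ) = ∀ x: ¬φ.
Apply to the universal statement.

∃ n: ¬(n is prime)


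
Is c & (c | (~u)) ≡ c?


Compare truth tables:
c | u | φ | ψ
-------------
False | False | False | False
True | False | True | True
False | True | False | False
True | True | True | True
The columns φ and ψ agree on every row.

Yes, they are logically equivalent.


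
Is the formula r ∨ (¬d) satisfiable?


Search for a satisfying assignment over {d, r}.
Try d=F, r=F: the formula evaluates to T.
A satisfying assignment exists.

Satisfiable.


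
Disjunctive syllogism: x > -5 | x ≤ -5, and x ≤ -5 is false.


Disjunctive syllogism: from (P ∨ Q) and ¬P, infer Q.
One disjunct, 'x ≤ -5', is ruled out; the other must hold.

x > -5


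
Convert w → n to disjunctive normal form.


Step 1: Rewrite w → n as ¬w ∨ n.

(¬w) ∨ n


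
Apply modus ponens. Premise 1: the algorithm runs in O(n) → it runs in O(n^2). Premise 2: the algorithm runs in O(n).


Modus ponens: from (P → Q) and P, infer Q.
P = 'the algorithm runs in O(n)' is asserted, and P → Q holds, so Q follows.

it runs in O(n^2).


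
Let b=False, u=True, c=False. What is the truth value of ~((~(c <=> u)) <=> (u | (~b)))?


Substitute b=False, u=True, c=False:
c <=> u = False <=> True = False
~(c <=> u) = True
~b = True
u | (~b) = True | True = True
(~(c <=> u)) <=> (u | (~b)) = True <=> True = True
~((~(c <=> u)) <=> (u | (~b))) = False

False


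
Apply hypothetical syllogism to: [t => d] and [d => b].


Hypothetical syllogism: from (P → Q) and (Q → R), infer (P → R).
Chain the two implications through the shared middle term 'd'.

t => b


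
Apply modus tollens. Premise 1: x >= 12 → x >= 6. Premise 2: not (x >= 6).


Modus tollens: from (P → Q) and ¬Q, infer ¬P.
Q = 'x >= 6' is denied; since P → Q, P must also fail.

Not (x >= 12).


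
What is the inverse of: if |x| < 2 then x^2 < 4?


The inverse of (P → Q) is (¬P → ¬Q). It is equivalent to the converse, not to the original.
Here P = '|x| < 2' and Q = 'x^2 < 4'.

If not (|x| < 2), then not (x^2 < 4).


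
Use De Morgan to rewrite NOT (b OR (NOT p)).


De Morgan: the negation of a disjunction is the conjunction of the negations.
Distribute NOT across OR, flipping it to AND, and negate each literal.

(NOT b) AND p


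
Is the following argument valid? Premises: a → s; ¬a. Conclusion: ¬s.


This is denying the antecedent (fallacy). There exist truth assignments where the premises are all true but the conclusion is false.

Invalid.


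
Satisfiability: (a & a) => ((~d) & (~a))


Search for a satisfying assignment over {a, d}.
Try a=False, d=False: the formula evaluates to True.
A satisfying assignment exists.

Satisfiable.


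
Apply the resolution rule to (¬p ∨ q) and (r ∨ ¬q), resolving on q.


The clauses contain complementary literals q and ¬q.
Resolution eliminates this pair and disjoins the remaining literals (merging duplicates).

(¬p ∨ r)


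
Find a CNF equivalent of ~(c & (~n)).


Step 1: Apply De Morgan: ¬(c ∧ (¬n)) = ¬c ∨ ¬(¬n).
Step 2: Eliminate any double negations (¬¬X = X).

(~c) | n


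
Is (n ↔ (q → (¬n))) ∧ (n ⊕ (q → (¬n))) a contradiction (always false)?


Truth table over {n, q}:
n | q | φ
---------
F | F | F
T | F | F
F | T | F
T | T | F
Every row is false.

Yes, it is a contradiction.


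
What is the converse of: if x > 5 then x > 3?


The converse of (P → Q) is (Q → P). It is not in general equivalent to the original.
Here P = 'x > 5' and Q = 'x > 3'.

If x > 3, then x > 5.


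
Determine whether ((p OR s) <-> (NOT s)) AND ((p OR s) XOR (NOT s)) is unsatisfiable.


Truth table over {p, s}:
p | s | φ
---------
F | F | F
T | F | F
F | T | F
T | T | F
Every row is false.

Yes, it is a contradiction.


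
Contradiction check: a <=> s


Truth table over {a, s}:
a | s | φ
---------
False | False | True
True | False | False
False | True | False
True | True | True
Satisfying assignment at row 1: a=False, s=False gives True.

No, it is not a contradiction.


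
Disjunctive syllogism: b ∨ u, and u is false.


Disjunctive syllogism: from (P ∨ Q) and ¬P, infer Q.
One disjunct, 'u', is ruled out; the other must hold.

b


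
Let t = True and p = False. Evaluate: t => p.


Implication is false only when antecedent is true and consequent is false.
Substitute: t=True, p=False.
True => False evaluates to False.

False


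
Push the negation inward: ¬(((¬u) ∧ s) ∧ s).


De Morgan: the negation of a conjunction is the disjunction of the negations.
Distribute ¬ across ∧, flipping it to ∨, and negate each literal.

(u ∨ (¬s)) ∨ (¬s)


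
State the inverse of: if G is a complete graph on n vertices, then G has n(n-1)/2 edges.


The inverse of (P → Q) is (¬P → ¬Q). It is equivalent to the converse, not to the original.
Here P = 'G is a complete graph on n vertices' and Q = 'G has n(n-1)/2 edges'.

If not (G is a complete graph on n vertices), then not (G has n(n-1)/2 edges).


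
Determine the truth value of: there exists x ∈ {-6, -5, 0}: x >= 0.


Evaluate the predicate on each element: -6:F, -5:F, 0:T.
Witness x = 0 satisfies the predicate.

T


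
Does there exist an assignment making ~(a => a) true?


Check all 2 assignments over {a}:
a | φ
-----
False | False
True | False
No assignment makes the formula true.

Unsatisfiable.


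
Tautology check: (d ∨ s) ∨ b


Build the truth table over {b, d, s}:
b | d | s | φ
-------------
F | F | F | F
T | F | F | T
F | T | F | T
T | T | F | T
F | F | T | T
T | F | T | T
F | T | T | T
T | T | T | T
Counterexample at row 1: with b=F, d=F, s=F, the formula is F.

No, it is not a tautology.


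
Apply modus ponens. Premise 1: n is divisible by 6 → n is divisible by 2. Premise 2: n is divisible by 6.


Modus ponens: from (P → Q) and P, infer Q.
P = 'n is divisible by 6' is asserted, and P → Q holds, so Q follows.

n is divisible by 2.


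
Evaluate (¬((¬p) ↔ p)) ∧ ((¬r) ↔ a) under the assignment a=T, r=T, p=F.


Substitute a=T, r=T, p=F:
¬p = T
(¬p) ↔ p = T ↔ F = F
¬((¬p) ↔ p) = T
¬r = F
(¬r) ↔ a = F ↔ T = F
(¬((¬p) ↔ p)) ∧ ((¬r) ↔ a) = T ∧ F = F

F


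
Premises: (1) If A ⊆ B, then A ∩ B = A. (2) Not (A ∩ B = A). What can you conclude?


Modus tollens: from (P → Q) and ¬Q, infer ¬P.
Q = 'A ∩ B = A' is denied; since P → Q, P must also fail.

Not (A ⊆ B).


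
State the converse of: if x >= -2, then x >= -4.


The converse of (P → Q) is (Q → P). It is not in general equivalent to the original.
Here P = 'x >= -2' and Q = 'x >= -4'.

If x >= -4, then x >= -2.


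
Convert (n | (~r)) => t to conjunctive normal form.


Step 1: Rewrite as ¬(n ∨ (¬r)) ∨ t = (¬n ∧ ¬(¬r)) ∨ t.
Step 2: Distribute ∨ over ∧.
Step 3: Eliminate any double negations (¬¬X = X).

((~n) | t) & (r | t)


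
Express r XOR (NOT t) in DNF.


Step 1: r ⊕ (¬t) is true exactly when they disagree: (r ∧ ¬(¬t)) ∨ (¬r ∧ (¬t)).
Step 2: Eliminate any double negations (¬¬X = X).

(r AND t) OR ((NOT r) AND (NOT t))


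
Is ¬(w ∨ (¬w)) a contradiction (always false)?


Truth table over {w}:
w | φ
-----
F | F
T | F
Every row is false.

Yes, it is a contradiction.


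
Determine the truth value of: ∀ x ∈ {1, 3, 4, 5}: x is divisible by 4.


Evaluate the predicate on each element: 1:F, 3:F, 4:T, 5:F.
Counterexample x = 1 fails the predicate.

F


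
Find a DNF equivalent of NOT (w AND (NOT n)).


Step 1: Apply De Morgan: ¬(w ∧ (¬n)) = ¬w ∨ ¬(¬n).
Step 2: Eliminate any double negations (¬¬X = X).

(NOT w) OR n


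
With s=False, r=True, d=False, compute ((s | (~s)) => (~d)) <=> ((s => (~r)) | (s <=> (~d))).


Substitute s=False, r=True, d=False:
~s = True
s | (~s) = False | True = True
~d = True
(s | (~s)) => (~d) = True => True = True
~r = False
s => (~r) = False => False = True
~d = True
s <=> (~d) = False <=> True = False
(s => (~r)) | (s <=> (~d)) = True | False = True
((s | (~s)) => (~d)) <=> ((s => (~r)) | (s <=> (~d))) = True <=> True = True

True


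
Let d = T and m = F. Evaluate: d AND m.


Conjunction is true only when both operands are true.
Substitute: d=T, m=F.
T AND F evaluates to F.

F


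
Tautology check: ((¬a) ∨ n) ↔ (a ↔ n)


Build the truth table over {a, n}:
a | n | φ
---------
F | F | T
T | F | T
F | T | F
T | T | T
Counterexample at row 3: with a=F, n=T, the formula is F.

No, it is not a tautology.


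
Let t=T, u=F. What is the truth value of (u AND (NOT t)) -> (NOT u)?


Substitute t=T, u=F:
NOT t = F
u AND (NOT t) = F AND F = F
NOT u = T
(u AND (NOT t)) -> (NOT u) = F -> T = T

T


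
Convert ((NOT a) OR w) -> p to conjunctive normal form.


Step 1: Rewrite as ¬((¬a) ∨ w) ∨ p = (¬(¬a) ∧ ¬w) ∨ p.
Step 2: Distribute ∨ over ∧.
Step 3: Eliminate any double negations (¬¬X = X).

(a OR p) AND ((NOT w) OR p)


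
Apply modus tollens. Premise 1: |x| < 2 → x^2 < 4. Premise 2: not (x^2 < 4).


Modus tollens: from (P → Q) and ¬Q, infer ¬P.
Q = 'x^2 < 4' is denied; since P → Q, P must also fail.

Not (|x| < 2).


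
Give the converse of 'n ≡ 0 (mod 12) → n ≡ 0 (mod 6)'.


The converse of (P → Q) is (Q → P). It is not in general equivalent to the original.
Here P = 'n ≡ 0 (mod 12)' and Q = 'n ≡ 0 (mod 6)'.

If n ≡ 0 (mod 6), then n ≡ 0 (mod 12).


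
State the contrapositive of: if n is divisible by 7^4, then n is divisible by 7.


The contrapositive of (P → Q) is (¬Q → ¬P); it is logically equivalent to the original.
Here P = 'n is divisible by 7^4' and Q = 'n is divisible by 7'.

If not (n is divisible by 7), then not (n is divisible by 7^4).


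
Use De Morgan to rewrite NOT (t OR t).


De Morgan: the negation of a disjunction is the conjunction of the negations.
Distribute NOT across OR, flipping it to AND, and negate each literal.

(NOT t) AND (NOT t)


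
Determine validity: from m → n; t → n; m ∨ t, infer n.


This matches the form of proof by cases: the conclusion follows in every model of the premises.

Valid.


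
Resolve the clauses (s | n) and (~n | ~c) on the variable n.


The clauses contain complementary literals n and ~n.
Resolution eliminates this pair and disjoins the remaining literals (merging duplicates).

(s | ~c)


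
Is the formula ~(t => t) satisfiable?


Check all 2 assignments over {t}:
t | φ
-----
False | False
True | False
No assignment makes the formula true.

Unsatisfiable.


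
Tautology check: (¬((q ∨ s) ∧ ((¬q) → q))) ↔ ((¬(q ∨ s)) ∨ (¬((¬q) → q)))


Build the truth table over {q, s}:
q | s | φ
---------
F | F | T
T | F | T
F | T | T
T | T | T
Every row evaluates to true.

Yes, it is a tautology.


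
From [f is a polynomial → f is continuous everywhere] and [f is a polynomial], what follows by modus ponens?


Modus ponens: from (P → Q) and P, infer Q.
P = 'f is a polynomial' is asserted, and P → Q holds, so Q follows.

f is continuous everywhere.


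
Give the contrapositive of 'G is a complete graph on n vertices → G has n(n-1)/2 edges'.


The contrapositive of (P → Q) is (¬Q → ¬P); it is logically equivalent to the original.
Here P = 'G is a complete graph on n vertices' and Q = 'G has n(n-1)/2 edges'.

If not (G has n(n-1)/2 edges), then not (G is a complete graph on n vertices).


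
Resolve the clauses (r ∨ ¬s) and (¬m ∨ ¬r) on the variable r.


The clauses contain complementary literals r and ¬r.
Resolution eliminates this pair and disjoins the remaining literals (merging duplicates).

(¬s ∨ ¬m)


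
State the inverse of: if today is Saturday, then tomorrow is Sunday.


The inverse of (P → Q) is (¬P → ¬Q). It is equivalent to the converse, not to the original.
Here P = 'today is Saturday' and Q = 'tomorrow is Sunday'.

If not (today is Saturday), then not (tomorrow is Sunday).


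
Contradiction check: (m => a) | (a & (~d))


Truth table over {a, d, m}:
a | d | m | φ
-------------
False | False | False | True
True | False | False | True
False | True | False | True
True | True | False | True
False | False | True | False
True | False | True | True
False | True | True | False
True | True | True | True
Satisfying assignment at row 1: a=False, d=False, m=False gives True.

No, it is not a contradiction.


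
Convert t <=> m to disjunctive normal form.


Step 1: t ↔ m is true exactly when both agree: (t ∧ m) ∨ (¬t ∧ ¬m).

(t & m) | ((~t) & (~m))


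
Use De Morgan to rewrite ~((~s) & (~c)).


De Morgan: the negation of a conjunction is the disjunction of the negations.
Distribute ~ across &, flipping it to |, and negate each literal.

s | c


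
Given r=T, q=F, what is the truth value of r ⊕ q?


Exclusive or is true when exactly one operand is true.
Substitute: r=T, q=F.
T ⊕ F evaluates to T.

T


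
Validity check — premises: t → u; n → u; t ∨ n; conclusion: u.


This matches the form of proof by cases: the conclusion follows in every model of the premises.

Valid.


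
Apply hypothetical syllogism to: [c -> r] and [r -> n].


Hypothetical syllogism: from (P → Q) and (Q → R), infer (P → R).
Chain the two implications through the shared middle term 'r'.

c -> n


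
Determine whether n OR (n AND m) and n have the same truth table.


Compare truth tables:
m | n | φ | ψ
-------------
F | F | F | F
T | F | F | F
F | T | T | T
T | T | T | T
The columns φ and ψ agree on every row.

Yes, they are logically equivalent.


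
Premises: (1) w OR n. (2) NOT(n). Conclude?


Disjunctive syllogism: from (P ∨ Q) and ¬P, infer Q.
One disjunct, 'n', is ruled out; the other must hold.

w
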